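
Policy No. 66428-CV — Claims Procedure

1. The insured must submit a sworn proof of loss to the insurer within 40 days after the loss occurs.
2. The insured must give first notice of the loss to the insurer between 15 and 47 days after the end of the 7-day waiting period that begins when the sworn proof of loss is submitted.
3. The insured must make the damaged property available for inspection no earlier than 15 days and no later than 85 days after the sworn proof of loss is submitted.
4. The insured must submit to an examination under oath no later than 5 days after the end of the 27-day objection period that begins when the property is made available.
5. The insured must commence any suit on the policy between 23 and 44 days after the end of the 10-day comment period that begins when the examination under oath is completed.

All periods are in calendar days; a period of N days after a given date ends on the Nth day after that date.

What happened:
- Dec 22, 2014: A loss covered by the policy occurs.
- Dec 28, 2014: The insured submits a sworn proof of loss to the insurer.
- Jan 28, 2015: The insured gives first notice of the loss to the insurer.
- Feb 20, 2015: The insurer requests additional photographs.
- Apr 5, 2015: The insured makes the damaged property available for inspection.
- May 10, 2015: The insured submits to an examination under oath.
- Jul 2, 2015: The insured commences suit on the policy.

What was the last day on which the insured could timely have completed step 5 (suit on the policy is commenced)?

Jul 3, 2015

The examination under oath is completed on May 10, 2015; the 10-day comment period therefore ends May 20, 2015, and step 5 runs from that date. The window is 23–44 days after May 20, 2015; it closes on Jul 3, 2015.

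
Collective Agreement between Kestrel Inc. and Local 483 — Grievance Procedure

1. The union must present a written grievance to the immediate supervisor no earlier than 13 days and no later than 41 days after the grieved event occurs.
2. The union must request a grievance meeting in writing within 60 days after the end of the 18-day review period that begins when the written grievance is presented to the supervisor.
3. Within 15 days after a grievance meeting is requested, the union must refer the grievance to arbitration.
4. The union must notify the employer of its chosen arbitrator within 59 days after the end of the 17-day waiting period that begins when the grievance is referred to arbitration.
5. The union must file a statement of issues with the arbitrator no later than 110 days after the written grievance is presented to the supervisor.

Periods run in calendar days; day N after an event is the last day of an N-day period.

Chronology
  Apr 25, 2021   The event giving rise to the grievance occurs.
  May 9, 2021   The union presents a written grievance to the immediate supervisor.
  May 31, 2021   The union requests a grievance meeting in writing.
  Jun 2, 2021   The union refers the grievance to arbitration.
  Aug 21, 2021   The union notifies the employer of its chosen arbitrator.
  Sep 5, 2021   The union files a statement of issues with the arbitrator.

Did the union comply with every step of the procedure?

(1) the permitted window runs from Apr 25, 2021 + 13 = May 8, 2021 to Apr 25, 2021 + 41 = Jun 5, 2021; done May 9, 2021, which is between those dates.
(2) due by May 27, 2021 + 60 days = Jul 26, 2021; done May 31, 2021 — timely.
(3) due by May 31, 2021 + 15 days = Jun 15, 2021; Jun 2, 2021 is within that limit.
(4) due by Jun 19, 2021 + 59 days = Aug 17, 2021; done Aug 21, 2021 — 4 days late.
That is the first point of non-compliance.

No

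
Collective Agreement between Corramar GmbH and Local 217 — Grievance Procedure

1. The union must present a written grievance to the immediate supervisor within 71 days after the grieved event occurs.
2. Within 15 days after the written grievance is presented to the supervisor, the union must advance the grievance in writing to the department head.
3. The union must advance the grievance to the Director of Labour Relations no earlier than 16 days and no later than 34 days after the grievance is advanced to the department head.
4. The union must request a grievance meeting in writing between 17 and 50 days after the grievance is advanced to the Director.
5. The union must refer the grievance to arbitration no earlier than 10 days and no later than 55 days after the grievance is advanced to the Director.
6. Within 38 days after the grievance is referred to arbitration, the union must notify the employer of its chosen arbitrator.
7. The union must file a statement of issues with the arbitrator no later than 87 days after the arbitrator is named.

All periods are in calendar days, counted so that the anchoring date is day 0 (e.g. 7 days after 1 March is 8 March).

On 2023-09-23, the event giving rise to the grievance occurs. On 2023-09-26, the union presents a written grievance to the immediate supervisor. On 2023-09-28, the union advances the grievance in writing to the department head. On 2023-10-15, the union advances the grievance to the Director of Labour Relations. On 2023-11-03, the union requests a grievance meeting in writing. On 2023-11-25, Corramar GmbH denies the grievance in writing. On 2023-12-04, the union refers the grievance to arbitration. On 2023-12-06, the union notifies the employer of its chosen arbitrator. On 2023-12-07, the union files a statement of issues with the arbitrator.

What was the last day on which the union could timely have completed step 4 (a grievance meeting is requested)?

Step 4 runs from 2023-10-15, when the grievance is advanced to the Director. The window is 17–50 days after 2023-10-15; it closes on 2023-12-04.

2023-12-04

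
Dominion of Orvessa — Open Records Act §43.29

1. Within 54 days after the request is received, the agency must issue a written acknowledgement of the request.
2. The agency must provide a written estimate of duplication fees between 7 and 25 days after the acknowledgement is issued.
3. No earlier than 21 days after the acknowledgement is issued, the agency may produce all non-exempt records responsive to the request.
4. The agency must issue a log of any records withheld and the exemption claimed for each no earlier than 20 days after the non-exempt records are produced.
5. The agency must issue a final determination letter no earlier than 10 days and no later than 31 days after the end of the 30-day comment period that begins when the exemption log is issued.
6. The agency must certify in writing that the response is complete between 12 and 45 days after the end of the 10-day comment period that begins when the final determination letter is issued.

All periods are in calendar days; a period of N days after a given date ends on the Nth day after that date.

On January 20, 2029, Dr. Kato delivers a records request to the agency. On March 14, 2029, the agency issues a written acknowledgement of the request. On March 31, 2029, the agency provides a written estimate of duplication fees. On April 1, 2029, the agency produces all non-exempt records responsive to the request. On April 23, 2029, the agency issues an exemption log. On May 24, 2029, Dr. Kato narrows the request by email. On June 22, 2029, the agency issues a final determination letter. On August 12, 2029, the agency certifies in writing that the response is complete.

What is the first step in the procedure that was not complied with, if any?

Step 3

Step 1: 54 days after January 20, 2029 (when the request is received) is March 15, 2029; done March 14, 2029 — timely.
Step 2: the window is 7–25 days after March 14, 2029 (when the acknowledgement is issued), so March 21, 2029 through April 8, 2029; March 31, 2029 falls inside that range.
Step 3: the earliest permitted date is 21 days after March 14, 2029 (when the acknowledgement is issued), i.e. April 4, 2029; April 1, 2029 is 3 days before the earliest permitted date.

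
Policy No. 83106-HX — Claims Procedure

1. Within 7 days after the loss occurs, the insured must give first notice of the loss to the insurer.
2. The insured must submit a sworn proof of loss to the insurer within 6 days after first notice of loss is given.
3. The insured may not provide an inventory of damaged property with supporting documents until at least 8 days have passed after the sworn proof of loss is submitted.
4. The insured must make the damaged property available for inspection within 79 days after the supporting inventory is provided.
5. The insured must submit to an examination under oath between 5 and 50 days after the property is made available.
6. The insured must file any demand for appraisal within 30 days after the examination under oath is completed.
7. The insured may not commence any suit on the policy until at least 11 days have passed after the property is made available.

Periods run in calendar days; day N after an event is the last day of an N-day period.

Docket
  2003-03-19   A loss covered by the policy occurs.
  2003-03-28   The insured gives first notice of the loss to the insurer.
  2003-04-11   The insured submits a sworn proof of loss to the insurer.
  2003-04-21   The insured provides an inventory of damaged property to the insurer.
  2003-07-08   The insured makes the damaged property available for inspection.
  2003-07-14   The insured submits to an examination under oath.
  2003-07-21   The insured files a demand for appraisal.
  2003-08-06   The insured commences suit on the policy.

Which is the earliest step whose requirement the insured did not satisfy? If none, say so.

Step 1: 7 days after 2003-03-19 (when the loss occurs) is 2003-03-26; 2003-03-28 misses that deadline by 2 days.
Later steps need not be reached.

Step 1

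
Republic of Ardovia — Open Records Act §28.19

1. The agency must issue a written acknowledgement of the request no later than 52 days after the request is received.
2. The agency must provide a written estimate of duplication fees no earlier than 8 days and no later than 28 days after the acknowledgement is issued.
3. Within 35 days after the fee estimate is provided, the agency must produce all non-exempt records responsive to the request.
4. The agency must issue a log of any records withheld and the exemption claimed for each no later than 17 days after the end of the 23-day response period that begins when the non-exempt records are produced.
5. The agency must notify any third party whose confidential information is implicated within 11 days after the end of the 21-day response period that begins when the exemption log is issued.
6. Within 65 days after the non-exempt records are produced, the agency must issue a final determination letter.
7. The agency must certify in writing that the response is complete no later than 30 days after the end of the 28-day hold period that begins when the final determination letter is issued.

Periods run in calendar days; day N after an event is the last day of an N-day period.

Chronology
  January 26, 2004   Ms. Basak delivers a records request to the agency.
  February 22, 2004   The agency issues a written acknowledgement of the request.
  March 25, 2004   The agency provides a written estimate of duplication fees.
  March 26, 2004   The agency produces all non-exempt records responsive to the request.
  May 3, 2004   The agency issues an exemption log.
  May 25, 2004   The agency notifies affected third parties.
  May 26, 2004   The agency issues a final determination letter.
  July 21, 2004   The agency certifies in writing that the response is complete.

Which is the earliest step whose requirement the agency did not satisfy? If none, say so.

Step 2

Step 1: 52 days after January 26, 2004 (when the request is received) is March 18, 2004; February 22, 2004 is within that limit.
Step 2: the window is 8–28 days after February 22, 2004 (when the acknowledgement is issued), so March 1, 2004 through March 21, 2004; March 25, 2004 is 4 days past the end of the window.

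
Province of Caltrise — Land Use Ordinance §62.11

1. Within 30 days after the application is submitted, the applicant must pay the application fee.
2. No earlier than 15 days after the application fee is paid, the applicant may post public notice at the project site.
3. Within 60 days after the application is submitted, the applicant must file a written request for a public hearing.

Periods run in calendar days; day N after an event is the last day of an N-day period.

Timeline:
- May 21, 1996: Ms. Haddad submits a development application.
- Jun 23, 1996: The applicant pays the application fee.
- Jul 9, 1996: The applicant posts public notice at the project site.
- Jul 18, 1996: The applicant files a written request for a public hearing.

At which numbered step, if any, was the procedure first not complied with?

Step 1 — counting 30 days from May 21, 1996 (when the application is submitted) gives a deadline of Jun 20, 1996; not done until Jun 23, 1996, 3 days after the deadline.

Step 1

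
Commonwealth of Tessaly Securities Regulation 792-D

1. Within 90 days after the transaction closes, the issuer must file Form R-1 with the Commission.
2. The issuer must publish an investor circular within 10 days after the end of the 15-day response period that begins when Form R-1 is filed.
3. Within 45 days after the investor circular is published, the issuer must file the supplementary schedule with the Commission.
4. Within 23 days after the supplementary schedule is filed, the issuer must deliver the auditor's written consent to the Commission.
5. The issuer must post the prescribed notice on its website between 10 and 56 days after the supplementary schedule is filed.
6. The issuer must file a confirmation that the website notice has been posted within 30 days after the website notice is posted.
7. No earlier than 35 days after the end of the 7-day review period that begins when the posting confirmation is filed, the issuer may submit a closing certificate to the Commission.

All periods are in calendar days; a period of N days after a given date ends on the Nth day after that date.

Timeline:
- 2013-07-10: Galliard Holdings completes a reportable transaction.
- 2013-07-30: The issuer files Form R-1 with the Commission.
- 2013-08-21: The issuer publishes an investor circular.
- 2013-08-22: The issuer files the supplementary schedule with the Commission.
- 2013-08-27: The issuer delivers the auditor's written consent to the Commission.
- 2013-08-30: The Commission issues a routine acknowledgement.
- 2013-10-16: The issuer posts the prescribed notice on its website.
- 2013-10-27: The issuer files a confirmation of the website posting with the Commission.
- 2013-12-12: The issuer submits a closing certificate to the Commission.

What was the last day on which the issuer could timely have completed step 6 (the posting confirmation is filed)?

2013-11-15

Step 6 runs from 2013-10-16, when the website notice is posted. 30 days after 2013-10-16 is 2013-11-15.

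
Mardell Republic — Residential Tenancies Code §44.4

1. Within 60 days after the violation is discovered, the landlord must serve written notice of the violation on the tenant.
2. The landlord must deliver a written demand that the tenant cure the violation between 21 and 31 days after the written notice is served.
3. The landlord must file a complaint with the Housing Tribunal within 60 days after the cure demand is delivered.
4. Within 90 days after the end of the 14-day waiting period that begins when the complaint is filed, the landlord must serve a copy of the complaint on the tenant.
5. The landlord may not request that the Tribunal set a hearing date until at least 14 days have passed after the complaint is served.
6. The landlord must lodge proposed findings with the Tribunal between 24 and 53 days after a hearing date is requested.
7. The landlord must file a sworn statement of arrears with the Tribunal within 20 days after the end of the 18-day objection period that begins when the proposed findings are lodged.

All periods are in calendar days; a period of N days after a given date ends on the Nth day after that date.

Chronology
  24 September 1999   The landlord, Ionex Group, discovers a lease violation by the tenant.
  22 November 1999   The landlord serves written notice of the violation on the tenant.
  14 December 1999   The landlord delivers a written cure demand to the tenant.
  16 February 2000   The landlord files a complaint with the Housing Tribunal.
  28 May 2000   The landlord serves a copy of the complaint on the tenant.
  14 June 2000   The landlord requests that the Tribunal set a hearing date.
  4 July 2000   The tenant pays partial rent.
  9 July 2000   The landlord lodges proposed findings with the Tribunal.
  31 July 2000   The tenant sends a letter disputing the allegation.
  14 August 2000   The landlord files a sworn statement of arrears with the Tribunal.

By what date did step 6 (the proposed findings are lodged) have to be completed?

Step 6 runs from 14 June 2000, when a hearing date is requested. The window is 24–53 days after 14 June 2000; it closes on 6 August 2000.

6 August 2000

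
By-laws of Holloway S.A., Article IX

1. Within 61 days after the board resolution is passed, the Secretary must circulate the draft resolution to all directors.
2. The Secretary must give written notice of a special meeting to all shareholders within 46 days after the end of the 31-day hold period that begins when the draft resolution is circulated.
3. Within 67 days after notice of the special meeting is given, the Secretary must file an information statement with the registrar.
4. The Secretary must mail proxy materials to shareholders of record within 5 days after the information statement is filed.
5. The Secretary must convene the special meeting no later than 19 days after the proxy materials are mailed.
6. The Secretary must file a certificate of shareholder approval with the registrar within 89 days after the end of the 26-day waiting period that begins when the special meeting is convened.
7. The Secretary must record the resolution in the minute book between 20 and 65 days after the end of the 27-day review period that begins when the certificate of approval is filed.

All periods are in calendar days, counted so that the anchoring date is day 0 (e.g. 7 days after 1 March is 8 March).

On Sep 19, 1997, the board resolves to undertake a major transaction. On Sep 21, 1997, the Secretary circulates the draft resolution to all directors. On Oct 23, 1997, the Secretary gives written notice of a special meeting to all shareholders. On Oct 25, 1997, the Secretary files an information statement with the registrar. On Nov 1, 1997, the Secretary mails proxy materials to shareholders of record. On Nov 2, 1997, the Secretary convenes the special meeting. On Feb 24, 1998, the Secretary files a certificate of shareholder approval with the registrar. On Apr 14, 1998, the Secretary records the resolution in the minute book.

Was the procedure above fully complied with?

Step 1: 61 days after Sep 19, 1997 (when the board resolution is passed) is Nov 19, 1997; completed Sep 21, 1997, before the deadline.
Step 2: 46 days after Oct 22, 1997 (end of the 31-day hold period, which began when the draft resolution is circulated on Sep 21, 1997) is Dec 7, 1997; done Oct 23, 1997 — timely.
Step 3: 67 days after Oct 23, 1997 (when notice of the special meeting is given) is Dec 29, 1997; done Oct 25, 1997 — timely.
Step 4: 5 days after Oct 25, 1997 (when the information statement is filed) is Oct 30, 1997; Nov 1, 1997 misses that deadline by 2 days.
The procedure was therefore not followed at step 4.

No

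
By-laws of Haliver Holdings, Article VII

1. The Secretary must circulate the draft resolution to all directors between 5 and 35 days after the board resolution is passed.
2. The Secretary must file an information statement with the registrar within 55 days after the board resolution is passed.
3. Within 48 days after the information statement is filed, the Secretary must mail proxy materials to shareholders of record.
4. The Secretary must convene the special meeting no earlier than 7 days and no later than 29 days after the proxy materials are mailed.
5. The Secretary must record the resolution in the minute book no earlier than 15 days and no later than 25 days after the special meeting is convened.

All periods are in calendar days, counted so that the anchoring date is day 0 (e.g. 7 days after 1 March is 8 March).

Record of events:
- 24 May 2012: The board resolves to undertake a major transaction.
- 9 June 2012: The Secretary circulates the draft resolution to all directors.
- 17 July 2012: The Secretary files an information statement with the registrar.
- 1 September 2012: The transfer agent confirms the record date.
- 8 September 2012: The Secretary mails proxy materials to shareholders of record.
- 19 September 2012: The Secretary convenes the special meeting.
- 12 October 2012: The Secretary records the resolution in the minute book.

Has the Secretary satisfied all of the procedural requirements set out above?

Step 1: the window is 5–35 days after 24 May 2012 (when the board resolution is passed), so 29 May 2012 through 28 June 2012; done 9 June 2012, which is between those dates.
Step 2: 55 days after 24 May 2012 (when the board resolution is passed) is 18 July 2012; done 17 July 2012 — timely.
Step 3: 48 days after 17 July 2012 (when the information statement is filed) is 3 September 2012; 8 September 2012 misses that deadline by 5 days.

No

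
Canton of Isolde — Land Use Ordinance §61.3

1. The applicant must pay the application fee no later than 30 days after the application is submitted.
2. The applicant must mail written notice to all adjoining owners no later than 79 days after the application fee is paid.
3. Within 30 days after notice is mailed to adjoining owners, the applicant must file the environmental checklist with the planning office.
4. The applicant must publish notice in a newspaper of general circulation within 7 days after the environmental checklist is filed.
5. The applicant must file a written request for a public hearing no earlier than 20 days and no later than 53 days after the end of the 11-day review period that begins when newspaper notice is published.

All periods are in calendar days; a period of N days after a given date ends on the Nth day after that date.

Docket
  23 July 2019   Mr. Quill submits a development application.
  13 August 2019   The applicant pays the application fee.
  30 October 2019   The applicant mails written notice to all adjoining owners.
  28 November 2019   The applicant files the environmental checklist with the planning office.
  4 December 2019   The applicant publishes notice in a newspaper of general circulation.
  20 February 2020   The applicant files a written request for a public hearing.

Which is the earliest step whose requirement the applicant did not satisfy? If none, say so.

Step 5

Step 1 — counting 30 days from 23 July 2019 (when the application is submitted) gives a deadline of 22 August 2019; 13 August 2019 is within that limit.
Step 2 — counting 79 days from 13 August 2019 (when the application fee is paid) gives a deadline of 31 October 2019; 30 October 2019 is within that limit.
Step 3 — counting 30 days from 30 October 2019 (when notice is mailed to adjoining owners) gives a deadline of 29 November 2019; 28 November 2019 is within that limit.
Step 4 — counting 7 days from 28 November 2019 (when the environmental checklist is filed) gives a deadline of 5 December 2019; done 4 December 2019 — timely.
Step 5 — 20 and 53 days from 15 December 2019 (end of the 11-day review period, which began when newspaper notice is published on 4 December 2019) are 4 January 2020 and 6 February 2020 respectively; 20 February 2020 is 14 days past the end of the window.
The analysis stops there.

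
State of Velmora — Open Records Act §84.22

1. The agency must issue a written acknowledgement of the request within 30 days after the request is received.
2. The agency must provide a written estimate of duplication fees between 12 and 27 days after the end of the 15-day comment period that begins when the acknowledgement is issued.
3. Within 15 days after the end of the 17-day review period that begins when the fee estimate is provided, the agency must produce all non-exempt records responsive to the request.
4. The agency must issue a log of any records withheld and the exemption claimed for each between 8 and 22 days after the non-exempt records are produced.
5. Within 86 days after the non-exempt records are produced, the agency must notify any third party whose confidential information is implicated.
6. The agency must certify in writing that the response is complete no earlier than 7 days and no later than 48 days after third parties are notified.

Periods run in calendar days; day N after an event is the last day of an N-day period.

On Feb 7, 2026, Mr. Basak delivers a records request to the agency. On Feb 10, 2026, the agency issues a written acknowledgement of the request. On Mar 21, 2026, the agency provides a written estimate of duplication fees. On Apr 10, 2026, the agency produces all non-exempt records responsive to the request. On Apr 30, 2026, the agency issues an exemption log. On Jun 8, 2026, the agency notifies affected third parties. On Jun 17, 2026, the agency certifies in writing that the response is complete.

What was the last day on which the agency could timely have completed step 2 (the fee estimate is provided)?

The acknowledgement is issued on Feb 10, 2026; the 15-day comment period therefore ends Feb 25, 2026, and step 2 runs from that date. The window is 12–27 days after Feb 25, 2026; it closes on Mar 24, 2026.

Mar 24, 2026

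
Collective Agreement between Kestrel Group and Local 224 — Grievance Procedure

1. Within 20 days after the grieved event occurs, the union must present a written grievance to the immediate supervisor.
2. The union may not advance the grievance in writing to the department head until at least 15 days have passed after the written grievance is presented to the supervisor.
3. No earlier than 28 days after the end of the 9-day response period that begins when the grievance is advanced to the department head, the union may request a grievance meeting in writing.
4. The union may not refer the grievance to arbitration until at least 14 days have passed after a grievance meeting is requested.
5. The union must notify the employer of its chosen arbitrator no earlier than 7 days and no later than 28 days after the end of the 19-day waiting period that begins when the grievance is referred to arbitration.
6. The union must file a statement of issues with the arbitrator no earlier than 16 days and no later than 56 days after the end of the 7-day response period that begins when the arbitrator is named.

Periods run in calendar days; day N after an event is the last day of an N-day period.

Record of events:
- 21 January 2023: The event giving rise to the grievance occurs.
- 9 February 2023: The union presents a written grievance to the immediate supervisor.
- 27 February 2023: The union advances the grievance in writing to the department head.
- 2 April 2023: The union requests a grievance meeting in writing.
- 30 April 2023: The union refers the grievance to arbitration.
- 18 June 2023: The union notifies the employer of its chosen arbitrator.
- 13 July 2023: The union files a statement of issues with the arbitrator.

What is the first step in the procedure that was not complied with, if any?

Step 1: 20 days after 21 January 2023 (when the grieved event occurs) is 10 February 2023; completed 9 February 2023, before the deadline.
Step 2: the earliest permitted date is 15 days after 9 February 2023 (when the written grievance is presented to the supervisor), i.e. 24 February 2023; 27 February 2023 is on or after that date.
Step 3: the earliest permitted date is 28 days after 8 March 2023 (end of the 9-day response period, which began when the grievance is advanced to the department head on 27 February 2023), i.e. 5 April 2023; 2 April 2023 is 3 days before the earliest permitted date.

Step 3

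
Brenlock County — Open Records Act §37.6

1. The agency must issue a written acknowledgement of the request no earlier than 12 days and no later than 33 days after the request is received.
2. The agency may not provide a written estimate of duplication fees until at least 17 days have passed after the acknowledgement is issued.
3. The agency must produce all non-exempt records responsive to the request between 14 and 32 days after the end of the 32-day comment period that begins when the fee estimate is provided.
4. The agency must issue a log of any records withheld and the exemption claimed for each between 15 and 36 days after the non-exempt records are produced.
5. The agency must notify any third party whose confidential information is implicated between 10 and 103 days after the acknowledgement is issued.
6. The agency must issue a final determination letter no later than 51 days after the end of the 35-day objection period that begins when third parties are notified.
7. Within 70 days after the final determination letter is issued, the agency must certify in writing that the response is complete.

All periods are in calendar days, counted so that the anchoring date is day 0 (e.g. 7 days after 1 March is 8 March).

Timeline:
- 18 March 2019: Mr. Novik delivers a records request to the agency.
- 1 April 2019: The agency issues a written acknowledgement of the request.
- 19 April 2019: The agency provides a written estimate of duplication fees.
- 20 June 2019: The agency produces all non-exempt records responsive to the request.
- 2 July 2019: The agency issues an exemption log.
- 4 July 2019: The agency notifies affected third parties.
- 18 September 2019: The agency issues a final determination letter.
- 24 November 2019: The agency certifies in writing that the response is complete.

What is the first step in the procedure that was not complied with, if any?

Step 4

(1) the permitted window runs from 18 March 2019 + 12 = 30 March 2019 to 18 March 2019 + 33 = 20 April 2019; done 1 April 2019 — within the window.
(2) permitted from 1 April 2019 + 17 days = 18 April 2019 onward; done 19 April 2019, after the minimum wait.
(3) the permitted window runs from 21 May 2019 + 14 = 4 June 2019 to 21 May 2019 + 32 = 22 June 2019; 20 June 2019 falls inside that range.
(4) the permitted window runs from 20 June 2019 + 15 = 5 July 2019 to 20 June 2019 + 36 = 26 July 2019; done 2 July 2019 — 3 days before the window opened.
Later steps need not be reached.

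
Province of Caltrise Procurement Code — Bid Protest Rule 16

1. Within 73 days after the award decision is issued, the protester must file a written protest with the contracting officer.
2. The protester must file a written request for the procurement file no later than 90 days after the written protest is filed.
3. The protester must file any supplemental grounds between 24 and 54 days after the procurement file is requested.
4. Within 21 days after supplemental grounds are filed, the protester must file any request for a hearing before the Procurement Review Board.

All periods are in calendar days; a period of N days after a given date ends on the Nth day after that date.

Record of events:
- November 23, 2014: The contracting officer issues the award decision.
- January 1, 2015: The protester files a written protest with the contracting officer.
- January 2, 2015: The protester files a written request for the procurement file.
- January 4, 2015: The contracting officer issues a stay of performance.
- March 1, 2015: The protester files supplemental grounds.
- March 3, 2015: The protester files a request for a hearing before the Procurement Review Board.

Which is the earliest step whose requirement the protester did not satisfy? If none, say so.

Step 3

(1) due by November 23, 2014 + 73 days = February 4, 2015; done January 1, 2015 — timely.
(2) due by January 1, 2015 + 90 days = April 1, 2015; January 2, 2015 is within that limit.
(3) the permitted window runs from January 2, 2015 + 24 = January 26, 2015 to January 2, 2015 + 54 = February 25, 2015; done March 1, 2015 — 4 days after the window closed.
No need to go further; step 3 was not satisfied.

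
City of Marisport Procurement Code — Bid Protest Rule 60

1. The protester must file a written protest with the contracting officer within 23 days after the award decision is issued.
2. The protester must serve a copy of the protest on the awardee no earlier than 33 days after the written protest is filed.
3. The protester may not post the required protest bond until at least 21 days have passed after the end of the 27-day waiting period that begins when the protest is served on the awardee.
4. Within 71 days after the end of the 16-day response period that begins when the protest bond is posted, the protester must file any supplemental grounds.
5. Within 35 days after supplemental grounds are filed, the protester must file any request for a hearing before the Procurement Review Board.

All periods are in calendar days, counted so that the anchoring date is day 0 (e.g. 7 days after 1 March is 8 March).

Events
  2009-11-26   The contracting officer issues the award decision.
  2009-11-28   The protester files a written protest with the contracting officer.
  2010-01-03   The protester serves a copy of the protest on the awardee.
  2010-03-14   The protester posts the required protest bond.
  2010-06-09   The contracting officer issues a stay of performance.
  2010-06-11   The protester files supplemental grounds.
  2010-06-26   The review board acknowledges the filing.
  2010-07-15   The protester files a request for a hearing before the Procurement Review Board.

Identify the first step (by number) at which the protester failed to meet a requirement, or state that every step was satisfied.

Step 4

(1) due by 2009-11-26 + 23 days = 2009-12-19; 2009-11-28 is within that limit.
(2) permitted from 2009-11-28 + 33 days = 2009-12-31 onward; done 2010-01-03, after the minimum wait.
(3) permitted from 2010-01-30 + 21 days = 2010-02-20 onward; done 2010-03-14, after the minimum wait.
(4) due by 2010-03-30 + 71 days = 2010-06-09; not done until 2010-06-11, 2 days after the deadline.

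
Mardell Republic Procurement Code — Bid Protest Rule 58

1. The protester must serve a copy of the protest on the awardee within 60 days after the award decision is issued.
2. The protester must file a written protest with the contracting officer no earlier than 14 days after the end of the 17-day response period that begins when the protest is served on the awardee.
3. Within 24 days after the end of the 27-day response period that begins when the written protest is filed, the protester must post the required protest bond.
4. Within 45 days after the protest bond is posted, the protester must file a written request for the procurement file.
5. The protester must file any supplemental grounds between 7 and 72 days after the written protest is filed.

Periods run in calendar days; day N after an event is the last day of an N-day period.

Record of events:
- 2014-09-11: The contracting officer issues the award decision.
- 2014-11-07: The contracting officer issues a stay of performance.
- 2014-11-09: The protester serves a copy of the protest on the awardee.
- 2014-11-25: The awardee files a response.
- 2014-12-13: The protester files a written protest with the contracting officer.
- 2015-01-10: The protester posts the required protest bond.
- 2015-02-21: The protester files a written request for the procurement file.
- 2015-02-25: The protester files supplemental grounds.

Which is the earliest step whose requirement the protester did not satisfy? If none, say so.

(1) due by 2014-09-11 + 60 days = 2014-11-10; done 2014-11-09 — timely.
(2) permitted from 2014-11-26 + 14 days = 2014-12-10 onward; 2014-12-13 is on or after that date.
(3) due by 2015-01-09 + 24 days = 2015-02-02; done 2015-01-10 — timely.
(4) due by 2015-01-10 + 45 days = 2015-02-24; 2015-02-21 is within that limit.
(5) the permitted window runs from 2014-12-13 + 7 = 2014-12-20 to 2014-12-13 + 72 = 2015-02-23; done 2015-02-25 — 2 days after the window closed.

Step 5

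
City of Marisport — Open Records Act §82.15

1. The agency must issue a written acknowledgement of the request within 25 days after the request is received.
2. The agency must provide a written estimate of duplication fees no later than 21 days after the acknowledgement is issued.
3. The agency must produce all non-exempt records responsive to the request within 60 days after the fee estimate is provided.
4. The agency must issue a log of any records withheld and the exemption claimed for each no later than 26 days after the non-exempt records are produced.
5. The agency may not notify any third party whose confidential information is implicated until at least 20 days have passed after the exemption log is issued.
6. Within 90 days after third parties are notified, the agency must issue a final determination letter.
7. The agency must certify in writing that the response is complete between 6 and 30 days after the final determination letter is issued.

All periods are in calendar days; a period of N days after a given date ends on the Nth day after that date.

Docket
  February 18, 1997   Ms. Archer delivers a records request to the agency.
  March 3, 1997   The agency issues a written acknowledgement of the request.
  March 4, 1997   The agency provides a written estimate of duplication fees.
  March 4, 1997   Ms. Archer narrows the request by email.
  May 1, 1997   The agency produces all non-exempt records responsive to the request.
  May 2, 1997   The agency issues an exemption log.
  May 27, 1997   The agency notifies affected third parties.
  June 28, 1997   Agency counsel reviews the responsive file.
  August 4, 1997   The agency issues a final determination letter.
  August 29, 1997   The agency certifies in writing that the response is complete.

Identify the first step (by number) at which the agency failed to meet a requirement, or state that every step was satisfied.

None — every step was satisfied

Step 1 — counting 25 days from February 18, 1997 (when the request is received) gives a deadline of March 15, 1997; done March 3, 1997 — timely.
Step 2 — counting 21 days from March 3, 1997 (when the acknowledgement is issued) gives a deadline of March 24, 1997; March 4, 1997 is within that limit.
Step 3 — counting 60 days from March 4, 1997 (when the fee estimate is provided) gives a deadline of May 3, 1997; May 1, 1997 is within that limit.
Step 4 — counting 26 days from May 1, 1997 (when the non-exempt records are produced) gives a deadline of May 27, 1997; done May 2, 1997 — timely.
Step 5 — must wait 20 days from May 2, 1997 (when the exemption log is issued), so not before May 22, 1997; done May 27, 1997, after the minimum wait.
Step 6 — counting 90 days from May 27, 1997 (when third parties are notified) gives a deadline of August 25, 1997; completed August 4, 1997, before the deadline.
Step 7 — 6 and 30 days from August 4, 1997 (when the final determination letter is issued) are August 10, 1997 and September 3, 1997 respectively; August 29, 1997 falls inside that range.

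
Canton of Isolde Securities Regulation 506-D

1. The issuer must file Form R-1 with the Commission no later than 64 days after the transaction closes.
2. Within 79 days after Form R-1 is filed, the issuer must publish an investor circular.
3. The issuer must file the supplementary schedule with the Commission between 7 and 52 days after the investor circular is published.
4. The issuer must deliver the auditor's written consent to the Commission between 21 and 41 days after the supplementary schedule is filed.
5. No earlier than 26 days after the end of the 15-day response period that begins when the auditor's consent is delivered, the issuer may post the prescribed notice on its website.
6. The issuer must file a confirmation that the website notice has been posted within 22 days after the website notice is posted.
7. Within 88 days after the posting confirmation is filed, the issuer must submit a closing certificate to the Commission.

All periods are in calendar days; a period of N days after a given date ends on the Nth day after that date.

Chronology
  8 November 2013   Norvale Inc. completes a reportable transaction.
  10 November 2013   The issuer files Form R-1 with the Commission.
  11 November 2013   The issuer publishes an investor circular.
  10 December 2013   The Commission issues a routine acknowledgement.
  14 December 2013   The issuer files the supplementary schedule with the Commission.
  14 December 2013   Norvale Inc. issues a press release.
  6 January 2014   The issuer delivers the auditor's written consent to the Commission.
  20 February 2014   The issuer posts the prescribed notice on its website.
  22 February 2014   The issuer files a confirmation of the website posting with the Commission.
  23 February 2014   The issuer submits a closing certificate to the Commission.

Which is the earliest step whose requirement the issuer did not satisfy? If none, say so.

Step 1: 64 days after 8 November 2013 (when the transaction closes) is 11 January 2014; 10 November 2013 is within that limit.
Step 2: 79 days after 10 November 2013 (when Form R-1 is filed) is 28 January 2014; completed 11 November 2013, before the deadline.
Step 3: the window is 7–52 days after 11 November 2013 (when the investor circular is published), so 18 November 2013 through 2 January 2014; done 14 December 2013, which is between those dates.
Step 4: the window is 21–41 days after 14 December 2013 (when the supplementary schedule is filed), so 4 January 2014 through 24 January 2014; done 6 January 2014 — within the window.
Step 5: the earliest permitted date is 26 days after 21 January 2014 (end of the 15-day response period, which began when the auditor's consent is delivered on 6 January 2014), i.e. 16 February 2014; done 20 February 2014 — permitted.
Step 6: 22 days after 20 February 2014 (when the website notice is posted) is 14 March 2014; completed 22 February 2014, before the deadline.
Step 7: 88 days after 22 February 2014 (when the posting confirmation is filed) is 21 May 2014; 23 February 2014 is within that limit.

None — every step was satisfied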